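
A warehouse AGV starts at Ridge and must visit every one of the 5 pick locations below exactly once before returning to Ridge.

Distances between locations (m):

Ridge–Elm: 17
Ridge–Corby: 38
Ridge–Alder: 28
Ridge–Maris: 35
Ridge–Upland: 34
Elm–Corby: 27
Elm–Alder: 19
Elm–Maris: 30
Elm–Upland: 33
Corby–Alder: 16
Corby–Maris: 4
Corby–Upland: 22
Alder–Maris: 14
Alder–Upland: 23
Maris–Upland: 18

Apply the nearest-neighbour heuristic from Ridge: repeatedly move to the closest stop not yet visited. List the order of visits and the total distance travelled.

At Ridge the remaining stops are Elm 17, Alder 28, Upland 34, Maris 35, Corby 38; go to Elm.
At Elm the remaining stops are Alder 19, Corby 27, Maris 30, Upland 33; go to Alder.
At Alder the remaining stops are Maris 14, Corby 16, Upland 23; go to Maris.
At Maris the remaining stops are Corby 4, Upland 18; go to Corby.
At Corby the remaining stops are Upland 22; go to Upland.
Return Upland→Ridge: 34.
Total = 17 + 19 + 14 + 4 + 22 + 34 = 110.

Nearest-neighbour total = 110 m; route Ridge → Elm → Alder → Maris → Corby → Upland → Ridge.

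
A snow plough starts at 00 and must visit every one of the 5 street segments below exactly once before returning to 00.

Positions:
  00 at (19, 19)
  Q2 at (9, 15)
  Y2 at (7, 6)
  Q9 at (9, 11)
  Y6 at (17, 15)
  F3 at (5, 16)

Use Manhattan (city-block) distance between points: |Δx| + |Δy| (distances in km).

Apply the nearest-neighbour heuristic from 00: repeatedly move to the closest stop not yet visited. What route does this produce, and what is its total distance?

Nearest-neighbour total = 54 km; route 00 → Y6 → Q2 → Q9 → Y2 → F3 → 00.

At 00 the remaining stops are Y6 6, Q2 14, F3 17, Q9 18, Y2 25; go to Y6.
At Y6 the remaining stops are Q2 8, Q9 12, F3 13, Y2 19; go to Q2.
At Q2 the remaining stops are Q9 4, F3 5, Y2 11; go to Q9.
At Q9 the remaining stops are Y2 7, F3 9; go to Y2.
At Y2 the remaining stops are F3 12; go to F3.
Return F3→00: 17.
Total = 6 + 8 + 4 + 7 + 12 + 17 = 54.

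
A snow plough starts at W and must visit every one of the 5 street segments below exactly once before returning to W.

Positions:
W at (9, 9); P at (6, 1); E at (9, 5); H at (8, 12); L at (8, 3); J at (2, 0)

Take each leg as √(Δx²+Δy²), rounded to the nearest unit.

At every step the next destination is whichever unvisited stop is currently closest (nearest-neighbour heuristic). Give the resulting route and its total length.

Total distance 30 via the nearest-neighbour route W → H → E → L → P → J → W.

At W the remaining stops are H 3, E 4, L 6, P 9, J 11; go to H.
At H the remaining stops are E 7, L 9, P 11, J 13; go to E.
At E the remaining stops are L 2, P 5, J 9; go to L.
At L the remaining stops are P 3, J 7; go to P.
At P the remaining stops are J 4; go to J.
Return J→W: 11.
Total = 3 + 7 + 2 + 3 + 4 + 11 = 30.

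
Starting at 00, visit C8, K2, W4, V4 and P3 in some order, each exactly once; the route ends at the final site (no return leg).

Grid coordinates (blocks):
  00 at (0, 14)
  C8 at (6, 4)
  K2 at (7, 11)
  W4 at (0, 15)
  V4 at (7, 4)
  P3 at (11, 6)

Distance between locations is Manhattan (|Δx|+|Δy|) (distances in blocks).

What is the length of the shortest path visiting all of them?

There are 5! = 120 possible orderings.
00 → C8 → K2 → W4 → V4 → P3: 16+8+11+18+6 = 59
00 → C8 → K2 → W4 → P3 → V4: 16+8+11+20+6 = 61
00 → C8 → K2 → V4 → W4 → P3: 16+8+7+18+20 = 69
00 → C8 → K2 → V4 → P3 → W4: 16+8+7+6+20 = 57
00 → C8 → K2 → P3 → W4 → V4: 16+8+9+20+18 = 71
00 → C8 → K2 → P3 → V4 → W4: 16+8+9+6+18 = 57
00 → C8 → W4 → K2 → V4 → P3: 16+17+11+7+6 = 57
00 → C8 → W4 → K2 → P3 → V4: 16+17+11+9+6 = 59
00 → C8 → W4 → V4 → K2 → P3: 16+17+18+7+9 = 67
00 → C8 → W4 → V4 → P3 → K2: 16+17+18+6+9 = 66
00 → C8 → W4 → P3 → K2 → V4: 16+17+20+9+7 = 69
00 → C8 → W4 → P3 → V4 → K2: 16+17+20+6+7 = 66
00 → C8 → V4 → K2 → W4 → P3: 16+1+7+11+20 = 55
00 → C8 → V4 → K2 → P3 → W4: 16+1+7+9+20 = 53
… (106 more)
00 → W4 → K2 → C8 → V4 → P3: 1+11+8+1+6 = 27  ← best
The minimum is 27.
One shortest path: 00 → W4 → K2 → C8 → V4 → P3.

Minimum one-way distance = 27 blocks.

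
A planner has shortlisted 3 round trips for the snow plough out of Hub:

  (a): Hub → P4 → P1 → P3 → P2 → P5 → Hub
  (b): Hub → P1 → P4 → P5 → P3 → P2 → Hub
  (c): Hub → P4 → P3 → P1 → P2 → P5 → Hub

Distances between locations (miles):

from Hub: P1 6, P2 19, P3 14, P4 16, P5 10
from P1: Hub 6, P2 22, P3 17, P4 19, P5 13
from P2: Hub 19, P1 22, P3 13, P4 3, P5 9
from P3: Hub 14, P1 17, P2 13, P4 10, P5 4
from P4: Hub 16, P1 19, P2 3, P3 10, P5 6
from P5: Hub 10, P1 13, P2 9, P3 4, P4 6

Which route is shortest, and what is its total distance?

67 miles — (b) is the shortest.

(a): 16 + 19 + 17 + 13 + 9 + 10 = 84
(b): 6 + 19 + 6 + 4 + 13 + 19 = 67
(c): 16 + 10 + 17 + 22 + 9 + 10 = 84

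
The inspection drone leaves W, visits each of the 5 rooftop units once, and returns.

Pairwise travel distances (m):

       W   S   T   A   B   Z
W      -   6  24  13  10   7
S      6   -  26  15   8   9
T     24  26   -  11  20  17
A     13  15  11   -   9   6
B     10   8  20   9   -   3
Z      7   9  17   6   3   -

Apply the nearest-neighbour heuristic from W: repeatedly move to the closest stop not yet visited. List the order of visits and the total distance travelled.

From W: distances to unvisited — S=6, Z=7, B=10, A=13, T=24. Nearest is S (6).
From S: distances to unvisited — B=8, Z=9, A=15, T=26. Nearest is B (8).
From B: distances to unvisited — Z=3, A=9, T=20. Nearest is Z (3).
From Z: distances to unvisited — A=6, T=17. Nearest is A (6).
From A: distances to unvisited — T=11. Nearest is T (11).
Return T→W: 24.
Total = 6 + 8 + 3 + 6 + 11 + 24 = 58.

Nearest-neighbour total = 58 m; route W → S → B → Z → A → T → W.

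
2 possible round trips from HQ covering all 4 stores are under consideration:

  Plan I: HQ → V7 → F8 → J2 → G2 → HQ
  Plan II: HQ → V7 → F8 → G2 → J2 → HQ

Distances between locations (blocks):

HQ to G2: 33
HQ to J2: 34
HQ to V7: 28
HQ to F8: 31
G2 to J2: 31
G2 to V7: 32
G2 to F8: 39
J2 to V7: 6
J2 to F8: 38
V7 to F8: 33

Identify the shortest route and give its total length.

Plan I: 28 + 33 + 38 + 31 + 33 = 163
Plan II: 28 + 33 + 39 + 31 + 34 = 165

Shortest is Plan I, total 163 blocks.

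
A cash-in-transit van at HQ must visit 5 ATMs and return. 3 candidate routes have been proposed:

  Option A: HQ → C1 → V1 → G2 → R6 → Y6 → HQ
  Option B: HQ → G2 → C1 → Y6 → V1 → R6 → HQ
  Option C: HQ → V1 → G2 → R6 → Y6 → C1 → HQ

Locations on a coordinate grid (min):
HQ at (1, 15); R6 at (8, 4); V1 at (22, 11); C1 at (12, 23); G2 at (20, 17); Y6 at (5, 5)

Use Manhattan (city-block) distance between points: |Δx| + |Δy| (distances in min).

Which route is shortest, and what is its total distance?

Option A: 19 + 22 + 8 + 25 + 4 + 14 = 92
Option B: 21 + 14 + 25 + 23 + 21 + 18 = 122
Option C: 25 + 8 + 25 + 4 + 25 + 19 = 106

Shortest is Option A, total 92 min.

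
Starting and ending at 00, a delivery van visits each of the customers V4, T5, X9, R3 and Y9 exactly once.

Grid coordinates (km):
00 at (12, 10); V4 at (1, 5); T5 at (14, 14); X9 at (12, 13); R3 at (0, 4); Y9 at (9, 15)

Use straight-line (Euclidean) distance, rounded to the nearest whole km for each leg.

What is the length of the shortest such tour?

There are 60 distinct closed tours to check (reversals are equivalent).
00 - V4 - T5 - X9 - R3 - Y9 - 00: 12+16+2+15+14+6 = 65
00 - V4 - T5 - X9 - Y9 - R3 - 00: 12+16+2+4+14+13 = 61
00 - V4 - T5 - R3 - X9 - Y9 - 00: 12+16+17+15+4+6 = 70
00 - V4 - T5 - R3 - Y9 - X9 - 00: 12+16+17+14+4+3 = 66
00 - V4 - T5 - Y9 - X9 - R3 - 00: 12+16+5+4+15+13 = 65
00 - V4 - T5 - Y9 - R3 - X9 - 00: 12+16+5+14+15+3 = 65
00 - V4 - X9 - T5 - R3 - Y9 - 00: 12+14+2+17+14+6 = 65
00 - V4 - X9 - T5 - Y9 - R3 - 00: 12+14+2+5+14+13 = 60
00 - V4 - X9 - R3 - T5 - Y9 - 00: 12+14+15+17+5+6 = 69
00 - V4 - X9 - R3 - Y9 - T5 - 00: 12+14+15+14+5+4 = 64
00 - V4 - X9 - Y9 - T5 - R3 - 00: 12+14+4+5+17+13 = 65
00 - V4 - X9 - Y9 - R3 - T5 - 00: 12+14+4+14+17+4 = 65
00 - V4 - R3 - T5 - X9 - Y9 - 00: 12+1+17+2+4+6 = 42
00 - V4 - R3 - T5 - Y9 - X9 - 00: 12+1+17+5+4+3 = 42
… (46 more)
00 - V4 - R3 - Y9 - T5 - X9 - 00: 12+1+14+5+2+3 = 37  ← best
The minimum is 37.
One optimal route: 00 → V4 → R3 → Y9 → T5 → X9 → 00 (or its reverse).

Shortest round trip = 37 km.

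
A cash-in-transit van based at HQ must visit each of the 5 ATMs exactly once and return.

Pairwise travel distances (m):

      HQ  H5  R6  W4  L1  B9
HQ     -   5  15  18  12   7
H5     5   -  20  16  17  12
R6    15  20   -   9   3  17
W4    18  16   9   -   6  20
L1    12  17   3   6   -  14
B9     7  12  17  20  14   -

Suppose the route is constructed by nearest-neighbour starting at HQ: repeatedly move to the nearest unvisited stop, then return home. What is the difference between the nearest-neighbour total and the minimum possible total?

From HQ: H5=5, B9=7, L1=12, R6=15, W4=18 → choose H5 (5).
From H5: B9=12, W4=16, L1=17, R6=20 → choose B9 (12).
From B9: L1=14, R6=17, W4=20 → choose L1 (14).
From L1: R6=3, W4=6 → choose R6 (3).
From R6: W4=9 → choose W4 (9).
NN route HQ → H5 → B9 → L1 → R6 → W4 → HQ costs 61.
Optimal: HQ → H5 → W4 → R6 → L1 → B9 → HQ costs 54 (by enumerating all 60 distinct tours).
Excess = 61 − 54 = 7.

Excess over optimum: 7 m.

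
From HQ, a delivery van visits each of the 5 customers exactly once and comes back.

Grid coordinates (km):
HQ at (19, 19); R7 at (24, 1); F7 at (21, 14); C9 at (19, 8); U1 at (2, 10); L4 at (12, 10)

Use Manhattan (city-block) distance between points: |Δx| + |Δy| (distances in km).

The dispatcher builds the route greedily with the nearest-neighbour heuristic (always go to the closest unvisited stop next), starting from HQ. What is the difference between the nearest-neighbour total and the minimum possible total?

From HQ: F7=7, C9=11, L4=16, R7=23, U1=26 → choose F7 (7).
From F7: C9=8, L4=13, R7=16, U1=23 → choose C9 (8).
From C9: L4=9, R7=12, U1=19 → choose L4 (9).
From L4: U1=10, R7=21 → choose U1 (10).
From U1: R7=31 → choose R7 (31).
NN route HQ → F7 → C9 → L4 → U1 → R7 → HQ costs 88.
Optimal: HQ → F7 → R7 → C9 → U1 → L4 → HQ costs 80 (by enumerating all 60 distinct tours).
Excess = 88 − 80 = 8.

8 km longer than the optimal tour.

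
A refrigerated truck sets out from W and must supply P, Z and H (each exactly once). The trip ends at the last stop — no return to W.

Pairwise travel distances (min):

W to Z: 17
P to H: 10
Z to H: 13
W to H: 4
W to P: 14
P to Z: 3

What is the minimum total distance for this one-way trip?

There are 3! = 6 possible orderings.
W → P → Z → H: 14+3+13 = 30
W → P → H → Z: 14+10+13 = 37
W → Z → P → H: 17+3+10 = 30
W → Z → H → P: 17+13+10 = 40
W → H → P → Z: 4+10+3 = 17
W → H → Z → P: 4+13+3 = 20
The minimum is 17.
One shortest path: W → H → P → Z.

17 min — the minimum one-way total.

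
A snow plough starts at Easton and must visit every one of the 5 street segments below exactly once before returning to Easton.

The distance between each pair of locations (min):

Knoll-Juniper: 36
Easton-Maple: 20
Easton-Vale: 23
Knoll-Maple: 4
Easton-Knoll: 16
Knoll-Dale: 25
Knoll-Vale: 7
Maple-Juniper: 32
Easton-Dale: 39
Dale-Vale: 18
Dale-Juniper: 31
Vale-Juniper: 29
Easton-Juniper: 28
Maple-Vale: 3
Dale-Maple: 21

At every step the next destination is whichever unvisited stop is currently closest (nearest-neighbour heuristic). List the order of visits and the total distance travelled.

Nearest-neighbour total = 100 min; route Easton → Knoll → Maple → Vale → Dale → Juniper → Easton.

At Easton the remaining stops are Knoll 16, Maple 20, Vale 23, Juniper 28, Dale 39; go to Knoll.
At Knoll the remaining stops are Maple 4, Vale 7, Dale 25, Juniper 36; go to Maple.
At Maple the remaining stops are Vale 3, Dale 21, Juniper 32; go to Vale.
At Vale the remaining stops are Dale 18, Juniper 29; go to Dale.
At Dale the remaining stops are Juniper 31; go to Juniper.
Return Juniper→Easton: 28.
Total = 16 + 4 + 3 + 18 + 31 + 28 = 100.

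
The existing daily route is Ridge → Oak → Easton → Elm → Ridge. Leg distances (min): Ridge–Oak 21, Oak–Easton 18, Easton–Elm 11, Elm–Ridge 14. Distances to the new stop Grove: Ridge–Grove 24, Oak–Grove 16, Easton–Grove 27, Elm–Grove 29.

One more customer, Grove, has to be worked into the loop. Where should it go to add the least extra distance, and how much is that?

Insertion cost between consecutive stops i–j is d(i,Grove) + d(Grove,j) − d(i,j):
  between Ridge and Oak: 24 + 16 − 21 = 19
  between Oak and Easton: 16 + 27 − 18 = 25
  between Easton and Elm: 27 + 29 − 11 = 45
  between Elm and Ridge: 29 + 24 − 14 = 39
Cheapest insertion is between Ridge and Oak, adding 19.
New total = 64 + 19 = 83.

+19 min — insert Grove between Ridge and Oak.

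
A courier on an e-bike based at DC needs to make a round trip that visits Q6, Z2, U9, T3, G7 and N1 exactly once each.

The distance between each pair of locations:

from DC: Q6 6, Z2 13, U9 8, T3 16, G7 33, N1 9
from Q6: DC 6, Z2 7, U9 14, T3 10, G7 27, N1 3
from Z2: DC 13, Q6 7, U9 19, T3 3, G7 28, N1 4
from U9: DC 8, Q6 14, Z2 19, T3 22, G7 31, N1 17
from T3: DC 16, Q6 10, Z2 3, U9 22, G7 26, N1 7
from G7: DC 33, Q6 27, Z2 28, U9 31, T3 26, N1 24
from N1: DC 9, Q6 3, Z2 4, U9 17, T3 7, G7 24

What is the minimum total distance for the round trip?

DC→Q6→Z2→U9→T3→G7→N1→DC: 6+7+19+22+26+24+9 = 113
DC→Q6→Z2→U9→T3→N1→G7→DC: 6+7+19+22+7+24+33 = 118
DC→Q6→Z2→U9→G7→T3→N1→DC: 6+7+19+31+26+7+9 = 105
DC→Q6→Z2→U9→G7→N1→T3→DC: 6+7+19+31+24+7+16 = 110
DC→Q6→Z2→U9→N1→T3→G7→DC: 6+7+19+17+7+26+33 = 115
DC→Q6→Z2→U9→N1→G7→T3→DC: 6+7+19+17+24+26+16 = 115
DC→Q6→Z2→T3→U9→G7→N1→DC: 6+7+3+22+31+24+9 = 102
DC→Q6→Z2→T3→U9→N1→G7→DC: 6+7+3+22+17+24+33 = 112
… (352 more)
DC→Q6→N1→Z2→T3→G7→U9→DC: 6+3+4+3+26+31+8 = 81  ← best
The minimum is 81.
One optimal route: DC → Q6 → N1 → Z2 → T3 → G7 → U9 → DC (or its reverse).

Minimum total distance: 81.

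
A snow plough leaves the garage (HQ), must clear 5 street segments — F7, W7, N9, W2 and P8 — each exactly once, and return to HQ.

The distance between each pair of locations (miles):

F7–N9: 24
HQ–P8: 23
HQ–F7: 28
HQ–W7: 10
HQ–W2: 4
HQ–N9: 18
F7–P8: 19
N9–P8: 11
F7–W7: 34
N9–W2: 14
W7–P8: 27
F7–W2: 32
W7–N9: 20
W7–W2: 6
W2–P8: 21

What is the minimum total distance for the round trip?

HQ-F7-W7-N9-W2-P8-HQ: 28+34+20+14+21+23 = 140
HQ-F7-W7-N9-P8-W2-HQ: 28+34+20+11+21+4 = 118
HQ-F7-W7-W2-N9-P8-HQ: 28+34+6+14+11+23 = 116
HQ-F7-W7-W2-P8-N9-HQ: 28+34+6+21+11+18 = 118
HQ-F7-W7-P8-N9-W2-HQ: 28+34+27+11+14+4 = 118
HQ-F7-W7-P8-W2-N9-HQ: 28+34+27+21+14+18 = 142
HQ-F7-N9-W7-W2-P8-HQ: 28+24+20+6+21+23 = 122
HQ-F7-N9-W7-P8-W2-HQ: 28+24+20+27+21+4 = 124
HQ-F7-N9-W2-W7-P8-HQ: 28+24+14+6+27+23 = 122
HQ-F7-N9-W2-P8-W7-HQ: 28+24+14+21+27+10 = 124
HQ-F7-N9-P8-W7-W2-HQ: 28+24+11+27+6+4 = 100
HQ-F7-N9-P8-W2-W7-HQ: 28+24+11+21+6+10 = 100
HQ-F7-W2-W7-N9-P8-HQ: 28+32+6+20+11+23 = 120
HQ-F7-W2-W7-P8-N9-HQ: 28+32+6+27+11+18 = 122
… (46 more)
HQ-F7-P8-N9-W7-W2-HQ: 28+19+11+20+6+4 = 88  ← best
The minimum is 88.
One optimal route: HQ → F7 → P8 → N9 → W7 → W2 → HQ (or its reverse).

88 miles — the shortest possible round trip.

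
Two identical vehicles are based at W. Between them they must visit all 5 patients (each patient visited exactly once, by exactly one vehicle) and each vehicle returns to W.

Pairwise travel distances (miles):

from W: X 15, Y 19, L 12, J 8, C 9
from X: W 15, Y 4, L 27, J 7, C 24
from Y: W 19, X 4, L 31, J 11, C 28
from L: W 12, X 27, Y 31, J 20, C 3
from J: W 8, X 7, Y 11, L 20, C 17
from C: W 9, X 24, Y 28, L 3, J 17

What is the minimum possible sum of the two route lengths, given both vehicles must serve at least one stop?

There are 2^4 − 1 = 15 ways to divide the 5 stops into two non-empty groups. For each, the best each vehicle can do is its own shortest tour through its group:
  {X} + {Y, L, J, C}: 30 + 62 = 92
  {Y} + {X, L, J, C}: 38 + 54 = 92
  {X, Y} + {L, J, C}: 38 + 40 = 78
  {L} + {X, Y, J, C}: 24 + 56 = 80
  {X, L} + {Y, J, C}: 54 + 56 = 110
  {Y, L} + {X, J, C}: 62 + 48 = 110
  … (15 splits in total)
  {X, Y, J} + {L, C}: 38 + 24 = 62  ← best
Best: vehicle 1 W → X → Y → J → W = 38; vehicle 2 W → L → C → W = 24; combined 62.

Minimum combined distance: 62 miles.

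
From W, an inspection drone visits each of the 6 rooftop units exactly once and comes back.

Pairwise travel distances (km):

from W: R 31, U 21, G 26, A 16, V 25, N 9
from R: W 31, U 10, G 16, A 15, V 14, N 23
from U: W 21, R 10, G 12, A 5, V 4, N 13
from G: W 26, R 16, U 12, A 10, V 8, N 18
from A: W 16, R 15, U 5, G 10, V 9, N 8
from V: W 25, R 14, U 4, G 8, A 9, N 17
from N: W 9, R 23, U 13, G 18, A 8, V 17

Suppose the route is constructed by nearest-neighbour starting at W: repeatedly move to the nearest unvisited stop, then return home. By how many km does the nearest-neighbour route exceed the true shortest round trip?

1 km longer than the optimal tour.

W: N=9, A=16, U=21, V=25, G=26, R=31 ⇒ N
N: A=8, U=13, V=17, G=18, R=23 ⇒ A
A: U=5, V=9, G=10, R=15 ⇒ U
U: V=4, R=10, G=12 ⇒ V
V: G=8, R=14 ⇒ G
G: R=16 ⇒ R
NN route W → N → A → U → V → G → R → W costs 81.
Optimal: W → R → U → V → G → A → N → W costs 80 (by enumerating all 360 distinct tours).
Excess = 81 − 80 = 1.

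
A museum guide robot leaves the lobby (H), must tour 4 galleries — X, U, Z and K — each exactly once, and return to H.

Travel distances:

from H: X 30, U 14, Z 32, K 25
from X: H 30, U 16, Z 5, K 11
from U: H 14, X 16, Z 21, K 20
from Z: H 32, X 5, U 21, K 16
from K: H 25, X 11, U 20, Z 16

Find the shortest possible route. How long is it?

With 4 stops there are 4!/2 = 12 distinct round trips (a route and its reverse cost the same).
H → X → U → Z → K → H: 30+16+21+16+25 = 108
H → X → U → K → Z → H: 30+16+20+16+32 = 114
H → X → Z → U → K → H: 30+5+21+20+25 = 101
H → X → Z → K → U → H: 30+5+16+20+14 = 85
H → X → K → U → Z → H: 30+11+20+21+32 = 114
H → X → K → Z → U → H: 30+11+16+21+14 = 92
H → U → X → Z → K → H: 14+16+5+16+25 = 76
H → U → X → K → Z → H: 14+16+11+16+32 = 89
H → U → Z → X → K → H: 14+21+5+11+25 = 76
H → U → K → X → Z → H: 14+20+11+5+32 = 82
H → Z → X → U → K → H: 32+5+16+20+25 = 98
H → Z → U → X → K → H: 32+21+16+11+25 = 105
The minimum is 76.
One optimal route: H → U → X → Z → K → H (or its reverse).

76 — the shortest possible round trip.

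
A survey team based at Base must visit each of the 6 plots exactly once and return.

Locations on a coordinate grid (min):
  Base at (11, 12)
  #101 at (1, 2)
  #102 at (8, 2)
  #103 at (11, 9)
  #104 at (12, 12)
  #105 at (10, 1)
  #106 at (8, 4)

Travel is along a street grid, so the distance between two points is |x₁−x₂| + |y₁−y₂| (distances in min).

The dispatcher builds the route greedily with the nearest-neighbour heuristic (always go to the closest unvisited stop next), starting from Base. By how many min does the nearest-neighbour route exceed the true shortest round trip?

4 min longer than the optimal tour.

Base: #104=1, #103=3, #106=11, #105=12, #102=13, #101=20 ⇒ #104
#104: #103=4, #106=12, #105=13, #102=14, #101=21 ⇒ #103
#103: #106=8, #105=9, #102=10, #101=17 ⇒ #106
#106: #102=2, #105=5, #101=9 ⇒ #102
#102: #105=3, #101=7 ⇒ #105
#105: #101=10 ⇒ #101
NN route Base → #104 → #103 → #106 → #102 → #105 → #101 → Base costs 48.
Optimal: Base → #103 → #105 → #101 → #102 → #106 → #104 → Base costs 44 (by enumerating all 360 distinct tours).
Excess = 48 − 44 = 4.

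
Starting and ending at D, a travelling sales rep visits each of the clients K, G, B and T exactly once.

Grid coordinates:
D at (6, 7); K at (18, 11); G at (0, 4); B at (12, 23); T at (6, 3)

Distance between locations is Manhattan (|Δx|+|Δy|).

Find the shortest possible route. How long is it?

Shortest round trip = 76.

With 4 stops there are 4!/2 = 12 distinct round trips (a route and its reverse cost the same).
D → K → G → B → T → D: 16+25+31+26+4 = 102
D → K → G → T → B → D: 16+25+7+26+22 = 96
D → K → B → G → T → D: 16+18+31+7+4 = 76
D → K → B → T → G → D: 16+18+26+7+9 = 76
D → K → T → G → B → D: 16+20+7+31+22 = 96
D → K → T → B → G → D: 16+20+26+31+9 = 102
D → G → K → B → T → D: 9+25+18+26+4 = 82
D → G → K → T → B → D: 9+25+20+26+22 = 102
D → G → B → K → T → D: 9+31+18+20+4 = 82
D → G → T → K → B → D: 9+7+20+18+22 = 76
D → B → K → G → T → D: 22+18+25+7+4 = 76
D → B → G → K → T → D: 22+31+25+20+4 = 102
The minimum is 76.
One optimal route: D → K → B → G → T → D (or its reverse).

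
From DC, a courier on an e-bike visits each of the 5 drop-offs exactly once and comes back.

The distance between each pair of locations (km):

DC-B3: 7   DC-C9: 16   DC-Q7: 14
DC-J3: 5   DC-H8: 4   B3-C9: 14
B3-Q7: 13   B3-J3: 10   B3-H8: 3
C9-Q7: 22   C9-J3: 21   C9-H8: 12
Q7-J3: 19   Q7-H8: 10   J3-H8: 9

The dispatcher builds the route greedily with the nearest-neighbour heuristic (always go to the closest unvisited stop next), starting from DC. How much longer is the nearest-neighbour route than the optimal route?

From DC: H8=4, J3=5, B3=7, Q7=14, C9=16 → choose H8 (4).
From H8: B3=3, J3=9, Q7=10, C9=12 → choose B3 (3).
From B3: J3=10, Q7=13, C9=14 → choose J3 (10).
From J3: Q7=19, C9=21 → choose Q7 (19).
From Q7: C9=22 → choose C9 (22).
NN route DC → H8 → B3 → J3 → Q7 → C9 → DC costs 74.
Optimal: DC → Q7 → H8 → C9 → B3 → J3 → DC costs 65 (by enumerating all 60 distinct tours).
Excess = 74 − 65 = 9.

9 km longer than the optimal tour.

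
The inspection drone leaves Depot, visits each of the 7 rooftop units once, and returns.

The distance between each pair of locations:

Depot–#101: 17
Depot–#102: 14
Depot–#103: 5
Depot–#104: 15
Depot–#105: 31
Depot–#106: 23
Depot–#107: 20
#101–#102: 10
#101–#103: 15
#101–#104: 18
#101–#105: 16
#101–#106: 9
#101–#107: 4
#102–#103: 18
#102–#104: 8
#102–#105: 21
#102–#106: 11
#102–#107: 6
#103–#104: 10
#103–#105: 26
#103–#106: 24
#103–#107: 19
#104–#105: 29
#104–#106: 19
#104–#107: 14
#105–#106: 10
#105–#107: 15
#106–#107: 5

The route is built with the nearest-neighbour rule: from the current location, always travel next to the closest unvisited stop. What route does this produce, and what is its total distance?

Depot → [#103:5 / #102:14 / #104:15 / #101:17 / #107:20 / #106:23 / #105:31] → #103 (5)
#103 → [#104:10 / #101:15 / #102:18 / #107:19 / #106:24 / #105:26] → #104 (10)
#104 → [#102:8 / #107:14 / #101:18 / #106:19 / #105:29] → #102 (8)
#102 → [#107:6 / #101:10 / #106:11 / #105:21] → #107 (6)
#107 → [#101:4 / #106:5 / #105:15] → #101 (4)
#101 → [#106:9 / #105:16] → #106 (9)
#106 → [#105:10] → #105 (10)
Return #105→Depot: 31.
Total = 5 + 10 + 8 + 6 + 4 + 9 + 10 + 31 = 83.

Total distance 83 via the nearest-neighbour route Depot → #103 → #104 → #102 → #107 → #101 → #106 → #105 → Depot.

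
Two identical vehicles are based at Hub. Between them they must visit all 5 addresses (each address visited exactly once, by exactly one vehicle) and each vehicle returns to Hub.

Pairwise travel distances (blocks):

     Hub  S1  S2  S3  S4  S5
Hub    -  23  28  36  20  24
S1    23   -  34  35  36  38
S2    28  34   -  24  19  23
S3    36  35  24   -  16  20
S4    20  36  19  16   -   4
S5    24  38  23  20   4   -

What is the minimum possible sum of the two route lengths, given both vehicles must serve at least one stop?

Minimum combined distance: 142 blocks.

Try each way of splitting the stops between the two vehicles (each non-empty) and, for each split, find the best tour for each vehicle:
  {S1} + {S2, S3, S4, S5}: 46 + 96 = 142
  {S2} + {S1, S3, S4, S5}: 56 + 102 = 158
  {S1, S2} + {S3, S4, S5}: 85 + 80 = 165
  {S3} + {S1, S2, S4, S5}: 72 + 104 = 176
  {S1, S3} + {S2, S4, S5}: 94 + 75 = 169
  {S2, S3} + {S1, S4, S5}: 88 + 85 = 173
  … (15 splits in total)
Best: vehicle 1 Hub → S1 → Hub = 46; vehicle 2 Hub → S2 → S3 → S4 → S5 → Hub = 96; combined 142.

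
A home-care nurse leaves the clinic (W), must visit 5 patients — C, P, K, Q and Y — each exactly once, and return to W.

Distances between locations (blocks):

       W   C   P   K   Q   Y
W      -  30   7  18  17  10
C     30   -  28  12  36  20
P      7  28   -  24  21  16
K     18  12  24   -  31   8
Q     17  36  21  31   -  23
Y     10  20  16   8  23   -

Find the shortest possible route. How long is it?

W→C→P→K→Q→Y→W: 30+28+24+31+23+10 = 146
W→C→P→K→Y→Q→W: 30+28+24+8+23+17 = 130
W→C→P→Q→K→Y→W: 30+28+21+31+8+10 = 128
W→C→P→Q→Y→K→W: 30+28+21+23+8+18 = 128
W→C→P→Y→K→Q→W: 30+28+16+8+31+17 = 130
W→C→P→Y→Q→K→W: 30+28+16+23+31+18 = 146
W→C→K→P→Q→Y→W: 30+12+24+21+23+10 = 120
W→C→K→P→Y→Q→W: 30+12+24+16+23+17 = 122
W→C→K→Q→P→Y→W: 30+12+31+21+16+10 = 120
W→C→K→Q→Y→P→W: 30+12+31+23+16+7 = 119
W→C→K→Y→P→Q→W: 30+12+8+16+21+17 = 104
W→C→K→Y→Q→P→W: 30+12+8+23+21+7 = 101
W→C→Q→P→K→Y→W: 30+36+21+24+8+10 = 129
W→C→Q→P→Y→K→W: 30+36+21+16+8+18 = 129
… (46 more)
W→P→Q→C→K→Y→W: 7+21+36+12+8+10 = 94  ← best
The minimum is 94.
One optimal route: W → P → Q → C → K → Y → W (or its reverse).

94 blocks — the shortest possible round trip.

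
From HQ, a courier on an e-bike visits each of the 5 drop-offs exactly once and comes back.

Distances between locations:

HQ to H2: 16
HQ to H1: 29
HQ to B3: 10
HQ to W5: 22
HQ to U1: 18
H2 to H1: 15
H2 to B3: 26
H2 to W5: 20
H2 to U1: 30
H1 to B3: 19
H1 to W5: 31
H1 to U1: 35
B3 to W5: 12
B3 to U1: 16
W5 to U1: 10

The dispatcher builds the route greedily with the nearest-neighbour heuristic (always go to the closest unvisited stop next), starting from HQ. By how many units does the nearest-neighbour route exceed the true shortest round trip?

HQ: B3=10, H2=16, U1=18, W5=22, H1=29 ⇒ B3
B3: W5=12, U1=16, H1=19, H2=26 ⇒ W5
W5: U1=10, H2=20, H1=31 ⇒ U1
U1: H2=30, H1=35 ⇒ H2
H2: H1=15 ⇒ H1
NN route HQ → B3 → W5 → U1 → H2 → H1 → HQ costs 106.
Optimal: HQ → H2 → H1 → B3 → W5 → U1 → HQ costs 90 (by enumerating all 60 distinct tours).
Excess = 106 − 90 = 16.

16 longer than the optimal tour.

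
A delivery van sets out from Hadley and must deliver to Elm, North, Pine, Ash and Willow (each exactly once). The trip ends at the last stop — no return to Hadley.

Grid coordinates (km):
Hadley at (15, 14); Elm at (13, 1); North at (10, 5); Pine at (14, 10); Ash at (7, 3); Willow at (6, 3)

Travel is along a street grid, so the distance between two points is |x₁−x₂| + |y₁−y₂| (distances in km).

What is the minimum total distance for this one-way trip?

There are 5! = 120 possible orderings.
Hadley → Elm → North → Pine → Ash → Willow: 15+7+9+14+1 = 46
Hadley → Elm → North → Pine → Willow → Ash: 15+7+9+15+1 = 47
Hadley → Elm → North → Ash → Pine → Willow: 15+7+5+14+15 = 56
Hadley → Elm → North → Ash → Willow → Pine: 15+7+5+1+15 = 43
Hadley → Elm → North → Willow → Pine → Ash: 15+7+6+15+14 = 57
Hadley → Elm → North → Willow → Ash → Pine: 15+7+6+1+14 = 43
Hadley → Elm → Pine → North → Ash → Willow: 15+10+9+5+1 = 40
Hadley → Elm → Pine → North → Willow → Ash: 15+10+9+6+1 = 41
Hadley → Elm → Pine → Ash → North → Willow: 15+10+14+5+6 = 50
Hadley → Elm → Pine → Ash → Willow → North: 15+10+14+1+6 = 46
Hadley → Elm → Pine → Willow → North → Ash: 15+10+15+6+5 = 51
Hadley → Elm → Pine → Willow → Ash → North: 15+10+15+1+5 = 46
Hadley → Elm → Ash → North → Pine → Willow: 15+8+5+9+15 = 52
Hadley → Elm → Ash → North → Willow → Pine: 15+8+5+6+15 = 49
… (106 more)
Hadley → Pine → Elm → North → Ash → Willow: 5+10+7+5+1 = 28  ← best
The minimum is 28.
One shortest path: Hadley → Pine → Elm → North → Ash → Willow.

Minimum one-way distance = 28 km.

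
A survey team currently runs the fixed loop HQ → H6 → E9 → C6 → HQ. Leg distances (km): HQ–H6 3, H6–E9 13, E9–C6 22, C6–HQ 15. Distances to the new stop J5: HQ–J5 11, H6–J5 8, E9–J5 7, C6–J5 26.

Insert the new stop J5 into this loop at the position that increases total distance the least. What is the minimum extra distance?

+2 km — insert J5 between H6 and E9.

Insertion cost between consecutive stops i–j is d(i,J5) + d(J5,j) − d(i,j):
  between HQ and H6: 11 + 8 − 3 = 16
  between H6 and E9: 8 + 7 − 13 = 2
  between E9 and C6: 7 + 26 − 22 = 11
  between C6 and HQ: 26 + 11 − 15 = 22
Cheapest insertion is between H6 and E9, adding 2.
New total = 53 + 2 = 55.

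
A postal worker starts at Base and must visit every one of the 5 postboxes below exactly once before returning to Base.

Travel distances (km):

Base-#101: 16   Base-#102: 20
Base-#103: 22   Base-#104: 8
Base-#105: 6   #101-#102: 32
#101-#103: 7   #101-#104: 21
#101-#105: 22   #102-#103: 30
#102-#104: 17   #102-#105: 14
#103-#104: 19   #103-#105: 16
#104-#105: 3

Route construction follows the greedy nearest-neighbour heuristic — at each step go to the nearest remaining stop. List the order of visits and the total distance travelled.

79 km along Base → #105 → #104 → #102 → #103 → #101 → Base.

From Base: distances to unvisited — #105=6, #104=8, #101=16, #102=20, #103=22. Nearest is #105 (6).
From #105: distances to unvisited — #104=3, #102=14, #103=16, #101=22. Nearest is #104 (3).
From #104: distances to unvisited — #102=17, #103=19, #101=21. Nearest is #102 (17).
From #102: distances to unvisited — #103=30, #101=32. Nearest is #103 (30).
From #103: distances to unvisited — #101=7. Nearest is #101 (7).
Return #101→Base: 16.
Total = 6 + 3 + 17 + 30 + 7 + 16 = 79.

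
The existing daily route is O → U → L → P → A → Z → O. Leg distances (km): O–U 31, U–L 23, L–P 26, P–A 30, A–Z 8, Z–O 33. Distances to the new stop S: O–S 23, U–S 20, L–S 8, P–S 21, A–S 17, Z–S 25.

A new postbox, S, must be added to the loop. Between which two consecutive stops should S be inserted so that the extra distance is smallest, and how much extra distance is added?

Adding 3 km by placing S on the L–P leg.

Insertion cost between consecutive stops i–j is d(i,S) + d(S,j) − d(i,j):
  between O and U: 23 + 20 − 31 = 12
  between U and L: 20 + 8 − 23 = 5
  between L and P: 8 + 21 − 26 = 3
  between P and A: 21 + 17 − 30 = 8
  between A and Z: 17 + 25 − 8 = 34
  between Z and O: 25 + 23 − 33 = 15
Cheapest insertion is between L and P, adding 3.
New total = 151 + 3 = 154.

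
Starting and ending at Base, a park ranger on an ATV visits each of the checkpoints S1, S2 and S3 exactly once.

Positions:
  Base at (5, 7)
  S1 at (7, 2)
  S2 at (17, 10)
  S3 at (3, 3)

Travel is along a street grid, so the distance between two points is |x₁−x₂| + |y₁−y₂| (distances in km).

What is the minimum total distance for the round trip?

44 km — the shortest possible round trip.

There are 3 distinct closed tours to check (reversals are equivalent).
Base-S1-S2-S3-Base: 7+18+21+6 = 52
Base-S1-S3-S2-Base: 7+5+21+15 = 48
Base-S2-S1-S3-Base: 15+18+5+6 = 44
The minimum is 44.
One optimal route: Base → S2 → S1 → S3 → Base (or its reverse).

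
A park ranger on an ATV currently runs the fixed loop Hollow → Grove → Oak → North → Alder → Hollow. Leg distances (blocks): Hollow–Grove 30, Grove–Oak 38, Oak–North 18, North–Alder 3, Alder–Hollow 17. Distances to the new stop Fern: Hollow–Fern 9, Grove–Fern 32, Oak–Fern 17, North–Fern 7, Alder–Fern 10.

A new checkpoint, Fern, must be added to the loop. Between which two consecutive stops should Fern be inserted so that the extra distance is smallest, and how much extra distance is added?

Insertion cost between consecutive stops i–j is d(i,Fern) + d(Fern,j) − d(i,j):
  between Hollow and Grove: 9 + 32 − 30 = 11
  between Grove and Oak: 32 + 17 − 38 = 11
  between Oak and North: 17 + 7 − 18 = 6
  between North and Alder: 7 + 10 − 3 = 14
  between Alder and Hollow: 10 + 9 − 17 = 2
Cheapest insertion is between Alder and Hollow, adding 2.
New total = 106 + 2 = 108.

Adding 2 blocks by placing Fern on the Alder–Hollow leg.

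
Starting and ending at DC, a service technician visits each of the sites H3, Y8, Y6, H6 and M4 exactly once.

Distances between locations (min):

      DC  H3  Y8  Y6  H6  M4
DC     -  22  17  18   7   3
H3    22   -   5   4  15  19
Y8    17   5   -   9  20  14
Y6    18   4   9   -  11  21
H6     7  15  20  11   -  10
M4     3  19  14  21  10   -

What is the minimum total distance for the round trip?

DC - H3 - Y8 - Y6 - H6 - M4 - DC: 22+5+9+11+10+3 = 60
DC - H3 - Y8 - Y6 - M4 - H6 - DC: 22+5+9+21+10+7 = 74
DC - H3 - Y8 - H6 - Y6 - M4 - DC: 22+5+20+11+21+3 = 82
DC - H3 - Y8 - H6 - M4 - Y6 - DC: 22+5+20+10+21+18 = 96
DC - H3 - Y8 - M4 - Y6 - H6 - DC: 22+5+14+21+11+7 = 80
DC - H3 - Y8 - M4 - H6 - Y6 - DC: 22+5+14+10+11+18 = 80
DC - H3 - Y6 - Y8 - H6 - M4 - DC: 22+4+9+20+10+3 = 68
DC - H3 - Y6 - Y8 - M4 - H6 - DC: 22+4+9+14+10+7 = 66
DC - H3 - Y6 - H6 - Y8 - M4 - DC: 22+4+11+20+14+3 = 74
DC - H3 - Y6 - H6 - M4 - Y8 - DC: 22+4+11+10+14+17 = 78
DC - H3 - Y6 - M4 - Y8 - H6 - DC: 22+4+21+14+20+7 = 88
DC - H3 - Y6 - M4 - H6 - Y8 - DC: 22+4+21+10+20+17 = 94
DC - H3 - H6 - Y8 - Y6 - M4 - DC: 22+15+20+9+21+3 = 90
DC - H3 - H6 - Y8 - M4 - Y6 - DC: 22+15+20+14+21+18 = 110
… (46 more)
DC - H6 - Y6 - H3 - Y8 - M4 - DC: 7+11+4+5+14+3 = 44  ← best
The minimum is 44.
One optimal route: DC → H6 → Y6 → H3 → Y8 → M4 → DC (or its reverse).

44 min — the shortest possible round trip.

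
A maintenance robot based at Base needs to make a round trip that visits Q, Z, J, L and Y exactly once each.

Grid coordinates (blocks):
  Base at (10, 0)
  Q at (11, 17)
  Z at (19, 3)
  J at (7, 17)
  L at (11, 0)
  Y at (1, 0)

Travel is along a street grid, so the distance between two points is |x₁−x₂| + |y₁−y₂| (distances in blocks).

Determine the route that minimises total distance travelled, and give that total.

Base→Q→Z→J→L→Y→Base: 18+22+26+21+10+9 = 106
Base→Q→Z→J→Y→L→Base: 18+22+26+23+10+1 = 100
Base→Q→Z→L→J→Y→Base: 18+22+11+21+23+9 = 104
Base→Q→Z→L→Y→J→Base: 18+22+11+10+23+20 = 104
Base→Q→Z→Y→J→L→Base: 18+22+21+23+21+1 = 106
Base→Q→Z→Y→L→J→Base: 18+22+21+10+21+20 = 112
Base→Q→J→Z→L→Y→Base: 18+4+26+11+10+9 = 78
Base→Q→J→Z→Y→L→Base: 18+4+26+21+10+1 = 80
Base→Q→J→L→Z→Y→Base: 18+4+21+11+21+9 = 84
Base→Q→J→L→Y→Z→Base: 18+4+21+10+21+12 = 86
Base→Q→J→Y→Z→L→Base: 18+4+23+21+11+1 = 78
Base→Q→J→Y→L→Z→Base: 18+4+23+10+11+12 = 78
Base→Q→L→Z→J→Y→Base: 18+17+11+26+23+9 = 104
Base→Q→L→Z→Y→J→Base: 18+17+11+21+23+20 = 110
… (46 more)
Base→L→Z→Q→J→Y→Base: 1+11+22+4+23+9 = 70  ← best
The minimum is 70.
One optimal route: Base → L → Z → Q → J → Y → Base (or its reverse).

Minimum total distance: 70 blocks.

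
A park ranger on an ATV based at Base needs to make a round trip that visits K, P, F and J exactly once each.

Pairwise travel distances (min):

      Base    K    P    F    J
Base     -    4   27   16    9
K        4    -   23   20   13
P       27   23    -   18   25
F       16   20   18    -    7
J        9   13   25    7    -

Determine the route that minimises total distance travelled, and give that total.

Minimum total distance: 61 min.

There are 12 distinct closed tours to check (reversals are equivalent).
Base - K - P - F - J - Base: 4+23+18+7+9 = 61
Base - K - P - J - F - Base: 4+23+25+7+16 = 75
Base - K - F - P - J - Base: 4+20+18+25+9 = 76
Base - K - F - J - P - Base: 4+20+7+25+27 = 83
Base - K - J - P - F - Base: 4+13+25+18+16 = 76
Base - K - J - F - P - Base: 4+13+7+18+27 = 69
Base - P - K - F - J - Base: 27+23+20+7+9 = 86
Base - P - K - J - F - Base: 27+23+13+7+16 = 86
Base - P - F - K - J - Base: 27+18+20+13+9 = 87
Base - P - J - K - F - Base: 27+25+13+20+16 = 101
Base - F - K - P - J - Base: 16+20+23+25+9 = 93
Base - F - P - K - J - Base: 16+18+23+13+9 = 79
The minimum is 61.
One optimal route: Base → K → P → F → J → Base (or its reverse).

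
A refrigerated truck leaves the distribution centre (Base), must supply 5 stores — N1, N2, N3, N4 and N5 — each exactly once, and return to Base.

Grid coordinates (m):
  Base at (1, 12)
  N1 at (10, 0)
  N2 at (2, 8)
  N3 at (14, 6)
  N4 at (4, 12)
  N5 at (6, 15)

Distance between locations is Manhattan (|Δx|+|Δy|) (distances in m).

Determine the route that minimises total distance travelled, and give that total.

With 5 stops there are 5!/2 = 60 distinct round trips (a route and its reverse cost the same).
Base-N1-N2-N3-N4-N5-Base: 21+16+14+16+5+8 = 80
Base-N1-N2-N3-N5-N4-Base: 21+16+14+17+5+3 = 76
Base-N1-N2-N4-N3-N5-Base: 21+16+6+16+17+8 = 84
Base-N1-N2-N4-N5-N3-Base: 21+16+6+5+17+19 = 84
Base-N1-N2-N5-N3-N4-Base: 21+16+11+17+16+3 = 84
Base-N1-N2-N5-N4-N3-Base: 21+16+11+5+16+19 = 88
Base-N1-N3-N2-N4-N5-Base: 21+10+14+6+5+8 = 64
Base-N1-N3-N2-N5-N4-Base: 21+10+14+11+5+3 = 64
Base-N1-N3-N4-N2-N5-Base: 21+10+16+6+11+8 = 72
Base-N1-N3-N4-N5-N2-Base: 21+10+16+5+11+5 = 68
Base-N1-N3-N5-N2-N4-Base: 21+10+17+11+6+3 = 68
Base-N1-N3-N5-N4-N2-Base: 21+10+17+5+6+5 = 64
Base-N1-N4-N2-N3-N5-Base: 21+18+6+14+17+8 = 84
Base-N1-N4-N2-N5-N3-Base: 21+18+6+11+17+19 = 92
… (46 more)
Base-N2-N1-N3-N5-N4-Base: 5+16+10+17+5+3 = 56  ← best
The minimum is 56.
One optimal route: Base → N2 → N1 → N3 → N5 → N4 → Base (or its reverse).

Shortest round trip = 56 m.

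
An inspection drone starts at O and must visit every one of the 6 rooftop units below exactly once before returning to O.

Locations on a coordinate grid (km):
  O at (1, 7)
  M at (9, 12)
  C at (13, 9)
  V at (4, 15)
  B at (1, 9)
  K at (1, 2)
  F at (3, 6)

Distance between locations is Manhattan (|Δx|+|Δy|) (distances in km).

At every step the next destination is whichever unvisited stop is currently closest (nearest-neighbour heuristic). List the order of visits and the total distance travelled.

Nearest-neighbour total = 58 km; route O → B → F → K → V → M → C → O.

O → [B:2 / F:3 / K:5 / V:11 / M:13 / C:14] → B (2)
B → [F:5 / K:7 / V:9 / M:11 / C:12] → F (5)
F → [K:6 / V:10 / M:12 / C:13] → K (6)
K → [V:16 / M:18 / C:19] → V (16)
V → [M:8 / C:15] → M (8)
M → [C:7] → C (7)
Return C→O: 14.
Total = 2 + 5 + 6 + 16 + 8 + 7 + 14 = 58.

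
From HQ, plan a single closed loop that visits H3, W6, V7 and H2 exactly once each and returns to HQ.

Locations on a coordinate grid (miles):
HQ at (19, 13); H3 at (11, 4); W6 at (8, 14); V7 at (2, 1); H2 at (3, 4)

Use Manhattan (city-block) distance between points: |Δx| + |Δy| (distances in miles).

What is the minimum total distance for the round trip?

Minimum total distance: 60 miles.

There are 12 distinct closed tours to check (reversals are equivalent).
HQ - H3 - W6 - V7 - H2 - HQ: 17+13+19+4+25 = 78
HQ - H3 - W6 - H2 - V7 - HQ: 17+13+15+4+29 = 78
HQ - H3 - V7 - W6 - H2 - HQ: 17+12+19+15+25 = 88
HQ - H3 - V7 - H2 - W6 - HQ: 17+12+4+15+12 = 60
HQ - H3 - H2 - W6 - V7 - HQ: 17+8+15+19+29 = 88
HQ - H3 - H2 - V7 - W6 - HQ: 17+8+4+19+12 = 60
HQ - W6 - H3 - V7 - H2 - HQ: 12+13+12+4+25 = 66
HQ - W6 - H3 - H2 - V7 - HQ: 12+13+8+4+29 = 66
HQ - W6 - V7 - H3 - H2 - HQ: 12+19+12+8+25 = 76
HQ - W6 - H2 - H3 - V7 - HQ: 12+15+8+12+29 = 76
HQ - V7 - H3 - W6 - H2 - HQ: 29+12+13+15+25 = 94
HQ - V7 - W6 - H3 - H2 - HQ: 29+19+13+8+25 = 94
The minimum is 60.
One optimal route: HQ → H3 → V7 → H2 → W6 → HQ (or its reverse).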